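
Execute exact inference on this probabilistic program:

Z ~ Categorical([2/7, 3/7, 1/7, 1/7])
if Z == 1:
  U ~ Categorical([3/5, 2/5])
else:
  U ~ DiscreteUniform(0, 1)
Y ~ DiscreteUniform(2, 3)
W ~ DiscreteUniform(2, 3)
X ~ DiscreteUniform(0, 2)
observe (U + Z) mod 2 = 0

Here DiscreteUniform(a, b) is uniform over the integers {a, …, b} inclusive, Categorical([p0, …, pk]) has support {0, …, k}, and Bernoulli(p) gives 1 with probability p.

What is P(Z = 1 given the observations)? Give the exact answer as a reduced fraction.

Enumerate traces; 48 have nonzero weight after conditioning:
  (Z=0, U=0, Y=2, W=2, X=0) weight 1/84
  (Z=0, U=0, Y=2, W=2, X=1) weight 1/84
  (Z=0, U=0, Y=2, W=2, X=2) weight 1/84
  (Z=0, U=0, Y=2, W=3, X=0) weight 1/84
  (Z=0, U=0, Y=2, W=3, X=1) weight 1/84
  (Z=0, U=0, Y=2, W=3, X=2) weight 1/84
  (Z=0, U=0, Y=3, W=2, X=0) weight 1/84
  (Z=0, U=0, Y=3, W=2, X=1) weight 1/84
  (Z=1, U=1, Y=2, W=2, X=0) weight 1/70
  (Z=2, U=0, Y=2, W=2, X=0) weight 1/168
  … 38 more
Group by Z:
  weight(Z=0) = 1/7
  weight(Z=1) = 6/35
  weight(Z=2) = 1/14
  weight(Z=3) = 1/14
Total weight = 1/7 + 6/35 + 1/14 + 1/14 = 16/35
P(Z=0 | obs) = 1/7 / 16/35 = 5/16
P(Z=1 | obs) = 6/35 / 16/35 = 3/8
P(Z=2 | obs) = 1/14 / 16/35 = 5/32
P(Z=3 | obs) = 1/14 / 16/35 = 5/32

P(Z = 1 | obs) = 3/8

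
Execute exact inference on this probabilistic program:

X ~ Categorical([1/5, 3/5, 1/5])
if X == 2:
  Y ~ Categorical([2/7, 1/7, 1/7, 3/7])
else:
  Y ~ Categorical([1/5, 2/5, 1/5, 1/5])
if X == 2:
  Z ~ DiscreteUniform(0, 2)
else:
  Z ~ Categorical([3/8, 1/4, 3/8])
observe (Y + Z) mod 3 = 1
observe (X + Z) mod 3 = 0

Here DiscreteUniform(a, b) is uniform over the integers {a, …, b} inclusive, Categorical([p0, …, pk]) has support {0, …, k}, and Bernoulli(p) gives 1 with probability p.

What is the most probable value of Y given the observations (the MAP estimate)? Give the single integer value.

argmax_v P(Y = v | obs) = 2

Enumerate traces; 4 have nonzero weight after conditioning:
  (X=0, Y=1, Z=0) weight 3/100
  (X=1, Y=2, Z=2) weight 9/200
  (X=2, Y=0, Z=1) weight 2/105
  (X=2, Y=3, Z=1) weight 1/35
Group by Y:
  weight(Y=0) = 2/105
  weight(Y=1) = 3/100
  weight(Y=2) = 9/200
  weight(Y=3) = 1/35
Total weight = 2/105 + 3/100 + 9/200 + 1/35 = 103/840
P(Y=0 | obs) = 2/105 / 103/840 = 16/103
P(Y=1 | obs) = 3/100 / 103/840 = 126/515
P(Y=2 | obs) = 9/200 / 103/840 = 189/515
P(Y=3 | obs) = 1/35 / 103/840 = 24/103
argmax = 2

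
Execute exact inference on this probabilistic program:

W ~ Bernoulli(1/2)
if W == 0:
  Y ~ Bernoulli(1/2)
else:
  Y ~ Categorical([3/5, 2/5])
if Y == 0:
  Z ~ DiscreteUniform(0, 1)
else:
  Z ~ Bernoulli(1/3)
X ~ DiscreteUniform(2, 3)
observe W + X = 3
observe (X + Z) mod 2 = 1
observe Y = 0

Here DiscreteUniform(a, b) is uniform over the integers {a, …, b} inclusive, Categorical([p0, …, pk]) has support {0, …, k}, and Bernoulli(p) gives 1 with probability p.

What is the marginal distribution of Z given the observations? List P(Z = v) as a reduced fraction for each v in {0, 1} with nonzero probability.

P(Z=0) = 5/11, P(Z=1) = 6/11

Enumerate traces; 2 have nonzero weight after conditioning:
  (W=0, Y=0, Z=0, X=3) weight 1/16
  (W=1, Y=0, Z=1, X=2) weight 3/40
Group by Z:
  weight(Z=0) = 1/16
  weight(Z=1) = 3/40
Total weight = 1/16 + 3/40 = 11/80
P(Z=0 | obs) = 1/16 / 11/80 = 5/11
P(Z=1 | obs) = 3/40 / 11/80 = 6/11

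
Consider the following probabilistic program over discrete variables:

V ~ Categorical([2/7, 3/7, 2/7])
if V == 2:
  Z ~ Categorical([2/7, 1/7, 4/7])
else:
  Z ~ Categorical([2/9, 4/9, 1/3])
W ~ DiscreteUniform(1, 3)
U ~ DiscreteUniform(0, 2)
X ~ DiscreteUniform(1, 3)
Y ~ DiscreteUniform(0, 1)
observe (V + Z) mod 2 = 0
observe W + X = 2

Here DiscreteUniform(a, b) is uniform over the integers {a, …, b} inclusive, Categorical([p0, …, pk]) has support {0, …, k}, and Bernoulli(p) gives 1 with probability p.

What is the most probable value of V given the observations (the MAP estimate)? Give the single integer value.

Enumerate traces; 30 have nonzero weight after conditioning:
  (V=0, Z=0, W=1, U=0, X=1, Y=0) weight 2/1701
  (V=0, Z=0, W=1, U=0, X=1, Y=1) weight 2/1701
  (V=0, Z=0, W=1, U=1, X=1, Y=0) weight 2/1701
  (V=0, Z=0, W=1, U=1, X=1, Y=1) weight 2/1701
  (V=0, Z=0, W=1, U=2, X=1, Y=0) weight 2/1701
  (V=0, Z=0, W=1, U=2, X=1, Y=1) weight 2/1701
  (V=0, Z=2, W=1, U=0, X=1, Y=0) weight 1/567
  (V=0, Z=2, W=1, U=0, X=1, Y=1) weight 1/567
  (V=1, Z=1, W=1, U=0, X=1, Y=0) weight 2/567
  (V=2, Z=0, W=1, U=0, X=1, Y=0) weight 2/1323
  … 20 more
Group by V:
  weight(V=0) = 10/567
  weight(V=1) = 4/189
  weight(V=2) = 4/147
Total weight = 10/567 + 4/189 + 4/147 = 262/3969
P(V=0 | obs) = 10/567 / 262/3969 = 35/131
P(V=1 | obs) = 4/189 / 262/3969 = 42/131
P(V=2 | obs) = 4/147 / 262/3969 = 54/131
argmax = 2

argmax_v P(V = v | obs) = 2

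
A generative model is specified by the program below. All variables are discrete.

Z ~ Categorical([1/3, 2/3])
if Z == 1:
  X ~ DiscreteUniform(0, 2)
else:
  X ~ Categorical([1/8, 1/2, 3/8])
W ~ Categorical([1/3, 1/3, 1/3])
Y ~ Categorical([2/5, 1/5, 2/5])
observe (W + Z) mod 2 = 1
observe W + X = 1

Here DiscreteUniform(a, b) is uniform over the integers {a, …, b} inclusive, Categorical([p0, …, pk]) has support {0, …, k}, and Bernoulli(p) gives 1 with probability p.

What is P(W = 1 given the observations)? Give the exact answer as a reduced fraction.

Enumerate traces; 6 have nonzero weight after conditioning:
  (Z=0, X=0, W=1, Y=0) weight 1/180
  (Z=0, X=0, W=1, Y=1) weight 1/360
  (Z=0, X=0, W=1, Y=2) weight 1/180
  (Z=1, X=1, W=0, Y=0) weight 4/135
  (Z=1, X=1, W=0, Y=1) weight 2/135
  (Z=1, X=1, W=0, Y=2) weight 4/135
Group by W:
  weight(W=0) = 2/27
  weight(W=1) = 1/72
Total weight = 2/27 + 1/72 = 19/216
P(W=0 | obs) = 2/27 / 19/216 = 16/19
P(W=1 | obs) = 1/72 / 19/216 = 3/19

P(W = 1 | obs) = 3/19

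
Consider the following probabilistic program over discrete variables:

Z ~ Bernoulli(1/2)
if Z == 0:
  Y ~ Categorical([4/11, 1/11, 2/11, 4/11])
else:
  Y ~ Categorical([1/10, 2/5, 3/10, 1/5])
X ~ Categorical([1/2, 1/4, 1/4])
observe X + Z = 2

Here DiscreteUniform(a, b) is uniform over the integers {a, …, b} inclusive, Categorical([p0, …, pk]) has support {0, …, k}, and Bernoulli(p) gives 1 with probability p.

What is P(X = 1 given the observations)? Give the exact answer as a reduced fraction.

Enumerate traces; 8 have nonzero weight after conditioning:
  (Z=0, Y=0, X=2) weight 1/22
  (Z=0, Y=1, X=2) weight 1/88
  (Z=0, Y=2, X=2) weight 1/44
  (Z=0, Y=3, X=2) weight 1/22
  (Z=1, Y=0, X=1) weight 1/80
  (Z=1, Y=1, X=1) weight 1/20
  (Z=1, Y=2, X=1) weight 3/80
  (Z=1, Y=3, X=1) weight 1/40
Group by X:
  weight(X=1) = 1/8
  weight(X=2) = 1/8
Total weight = 1/8 + 1/8 = 1/4
P(X=1 | obs) = 1/8 / 1/4 = 1/2
P(X=2 | obs) = 1/8 / 1/4 = 1/2

P(X = 1 | obs) = 1/2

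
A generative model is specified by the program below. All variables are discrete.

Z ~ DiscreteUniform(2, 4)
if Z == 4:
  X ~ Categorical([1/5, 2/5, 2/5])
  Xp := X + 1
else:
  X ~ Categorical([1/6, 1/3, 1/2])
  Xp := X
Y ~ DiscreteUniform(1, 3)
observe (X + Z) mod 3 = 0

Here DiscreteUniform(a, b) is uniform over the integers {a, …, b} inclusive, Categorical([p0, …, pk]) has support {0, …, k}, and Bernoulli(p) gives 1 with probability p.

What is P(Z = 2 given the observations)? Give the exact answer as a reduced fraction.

P(Z = 2 | obs) = 10/27

Enumerate traces; 9 have nonzero weight after conditioning:
  (Z=2, X=1, Y=1) weight 1/27
  (Z=2, X=1, Y=2) weight 1/27
  (Z=2, X=1, Y=3) weight 1/27
  (Z=3, X=0, Y=1) weight 1/54
  (Z=3, X=0, Y=2) weight 1/54
  (Z=3, X=0, Y=3) weight 1/54
  (Z=4, X=2, Y=1) weight 2/45
  (Z=4, X=2, Y=2) weight 2/45
  … 1 more
Group by Z:
  weight(Z=2) = 1/9
  weight(Z=3) = 1/18
  weight(Z=4) = 2/15
Total weight = 1/9 + 1/18 + 2/15 = 3/10
P(Z=2 | obs) = 1/9 / 3/10 = 10/27
P(Z=3 | obs) = 1/18 / 3/10 = 5/27
P(Z=4 | obs) = 2/15 / 3/10 = 4/9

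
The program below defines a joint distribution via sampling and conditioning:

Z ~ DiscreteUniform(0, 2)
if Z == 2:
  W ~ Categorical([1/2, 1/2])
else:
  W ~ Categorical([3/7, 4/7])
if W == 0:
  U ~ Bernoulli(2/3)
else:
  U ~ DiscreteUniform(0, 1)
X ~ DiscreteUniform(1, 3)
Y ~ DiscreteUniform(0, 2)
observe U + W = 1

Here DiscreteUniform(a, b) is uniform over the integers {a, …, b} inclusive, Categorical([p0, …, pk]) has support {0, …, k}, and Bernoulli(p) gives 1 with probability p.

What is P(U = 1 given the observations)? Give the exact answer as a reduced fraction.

P(U = 1 | obs) = 76/145

Enumerate traces; 54 have nonzero weight after conditioning:
  (Z=0, W=0, U=1, X=1, Y=0) weight 2/189
  (Z=0, W=0, U=1, X=1, Y=1) weight 2/189
  (Z=0, W=0, U=1, X=1, Y=2) weight 2/189
  (Z=0, W=0, U=1, X=2, Y=0) weight 2/189
  (Z=0, W=0, U=1, X=2, Y=1) weight 2/189
  (Z=0, W=0, U=1, X=2, Y=2) weight 2/189
  (Z=0, W=0, U=1, X=3, Y=0) weight 2/189
  (Z=0, W=0, U=1, X=3, Y=1) weight 2/189
  (Z=0, W=1, U=0, X=1, Y=0) weight 2/189
  … 45 more
Group by U:
  weight(U=0) = 23/84
  weight(U=1) = 19/63
Total weight = 23/84 + 19/63 = 145/252
P(U=0 | obs) = 23/84 / 145/252 = 69/145
P(U=1 | obs) = 19/63 / 145/252 = 76/145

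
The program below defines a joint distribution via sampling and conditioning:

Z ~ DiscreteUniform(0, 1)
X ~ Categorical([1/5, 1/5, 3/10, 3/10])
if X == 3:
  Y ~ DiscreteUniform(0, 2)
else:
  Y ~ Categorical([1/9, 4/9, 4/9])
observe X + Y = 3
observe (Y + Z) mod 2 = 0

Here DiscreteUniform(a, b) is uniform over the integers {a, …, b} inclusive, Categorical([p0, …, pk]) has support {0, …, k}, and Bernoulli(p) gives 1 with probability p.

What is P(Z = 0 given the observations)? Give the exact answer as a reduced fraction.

Enumerate traces; 3 have nonzero weight after conditioning:
  (Z=0, X=1, Y=2) weight 2/45
  (Z=0, X=3, Y=0) weight 1/20
  (Z=1, X=2, Y=1) weight 1/15
Group by Z:
  weight(Z=0) = 17/180
  weight(Z=1) = 1/15
Total weight = 17/180 + 1/15 = 29/180
P(Z=0 | obs) = 17/180 / 29/180 = 17/29
P(Z=1 | obs) = 1/15 / 29/180 = 12/29

P(Z = 0 | obs) = 17/29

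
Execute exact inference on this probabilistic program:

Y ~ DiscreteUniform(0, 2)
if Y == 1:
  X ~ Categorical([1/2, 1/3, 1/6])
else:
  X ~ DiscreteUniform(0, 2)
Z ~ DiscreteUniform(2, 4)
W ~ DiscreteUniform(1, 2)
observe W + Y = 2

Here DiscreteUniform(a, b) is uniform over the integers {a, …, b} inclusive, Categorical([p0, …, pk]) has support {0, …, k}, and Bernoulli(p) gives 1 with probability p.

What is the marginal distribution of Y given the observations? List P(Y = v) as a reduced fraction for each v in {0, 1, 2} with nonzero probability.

Enumerate traces; 18 have nonzero weight after conditioning:
  (Y=0, X=0, Z=2, W=2) weight 1/54
  (Y=0, X=0, Z=3, W=2) weight 1/54
  (Y=0, X=0, Z=4, W=2) weight 1/54
  (Y=0, X=1, Z=2, W=2) weight 1/54
  (Y=0, X=1, Z=3, W=2) weight 1/54
  (Y=0, X=1, Z=4, W=2) weight 1/54
  (Y=0, X=2, Z=2, W=2) weight 1/54
  (Y=0, X=2, Z=3, W=2) weight 1/54
  (Y=1, X=0, Z=2, W=1) weight 1/36
  … 9 more
Group by Y:
  weight(Y=0) = 1/6
  weight(Y=1) = 1/6
Total weight = 1/6 + 1/6 = 1/3
P(Y=0 | obs) = 1/6 / 1/3 = 1/2
P(Y=1 | obs) = 1/6 / 1/3 = 1/2

P(Y=0) = 1/2, P(Y=1) = 1/2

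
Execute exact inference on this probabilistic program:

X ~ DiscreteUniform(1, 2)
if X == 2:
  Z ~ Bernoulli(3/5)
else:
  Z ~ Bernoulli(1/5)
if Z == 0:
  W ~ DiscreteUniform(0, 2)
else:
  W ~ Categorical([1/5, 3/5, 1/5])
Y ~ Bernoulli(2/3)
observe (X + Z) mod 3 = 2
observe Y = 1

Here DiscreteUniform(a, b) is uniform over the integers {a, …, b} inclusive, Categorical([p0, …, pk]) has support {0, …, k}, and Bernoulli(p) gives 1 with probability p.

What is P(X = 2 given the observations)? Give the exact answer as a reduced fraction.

Enumerate traces; 6 have nonzero weight after conditioning:
  (X=1, Z=1, W=0, Y=1) weight 1/75
  (X=1, Z=1, W=1, Y=1) weight 1/25
  (X=1, Z=1, W=2, Y=1) weight 1/75
  (X=2, Z=0, W=0, Y=1) weight 2/45
  (X=2, Z=0, W=1, Y=1) weight 2/45
  (X=2, Z=0, W=2, Y=1) weight 2/45
Group by X:
  weight(X=1) = 1/15
  weight(X=2) = 2/15
Total weight = 1/15 + 2/15 = 1/5
P(X=1 | obs) = 1/15 / 1/5 = 1/3
P(X=2 | obs) = 2/15 / 1/5 = 2/3

P(X = 2 | obs) = 2/3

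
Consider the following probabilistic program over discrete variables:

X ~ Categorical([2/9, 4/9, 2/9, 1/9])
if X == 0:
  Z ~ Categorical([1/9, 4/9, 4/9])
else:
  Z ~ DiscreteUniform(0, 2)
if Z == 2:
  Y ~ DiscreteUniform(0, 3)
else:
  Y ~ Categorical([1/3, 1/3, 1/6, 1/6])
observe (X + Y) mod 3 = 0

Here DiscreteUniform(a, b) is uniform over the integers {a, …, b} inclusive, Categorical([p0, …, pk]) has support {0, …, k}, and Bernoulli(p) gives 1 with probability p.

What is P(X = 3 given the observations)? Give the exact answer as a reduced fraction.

P(X = 3 | obs) = 9/52

Enumerate traces; 18 have nonzero weight after conditioning:
  (X=0, Z=0, Y=0) weight 2/243
  (X=0, Z=0, Y=3) weight 1/243
  (X=0, Z=1, Y=0) weight 8/243
  (X=0, Z=1, Y=3) weight 4/243
  (X=0, Z=2, Y=0) weight 2/81
  (X=0, Z=2, Y=3) weight 2/81
  (X=1, Z=0, Y=2) weight 2/81
  (X=1, Z=1, Y=2) weight 2/81
  (X=2, Z=0, Y=1) weight 2/81
  (X=3, Z=0, Y=0) weight 1/81
  … 8 more
Group by X:
  weight(X=0) = 1/9
  weight(X=1) = 7/81
  weight(X=2) = 11/162
  weight(X=3) = 1/18
Total weight = 1/9 + 7/81 + 11/162 + 1/18 = 26/81
P(X=0 | obs) = 1/9 / 26/81 = 9/26
P(X=1 | obs) = 7/81 / 26/81 = 7/26
P(X=2 | obs) = 11/162 / 26/81 = 11/52
P(X=3 | obs) = 1/18 / 26/81 = 9/52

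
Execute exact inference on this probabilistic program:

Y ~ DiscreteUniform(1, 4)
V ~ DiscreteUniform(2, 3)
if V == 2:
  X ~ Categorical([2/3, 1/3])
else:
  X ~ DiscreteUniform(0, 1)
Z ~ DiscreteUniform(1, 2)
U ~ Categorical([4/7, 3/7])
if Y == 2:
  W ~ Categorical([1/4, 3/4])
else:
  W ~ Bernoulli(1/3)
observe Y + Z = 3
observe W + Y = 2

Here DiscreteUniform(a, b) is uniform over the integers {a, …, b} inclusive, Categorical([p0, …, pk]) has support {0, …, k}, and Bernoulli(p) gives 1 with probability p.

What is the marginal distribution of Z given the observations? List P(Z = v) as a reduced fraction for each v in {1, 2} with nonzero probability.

Enumerate traces; 16 have nonzero weight after conditioning:
  (Y=1, V=2, X=0, Z=2, U=0, W=1) weight 1/126
  (Y=1, V=2, X=0, Z=2, U=1, W=1) weight 1/168
  (Y=1, V=2, X=1, Z=2, U=0, W=1) weight 1/252
  (Y=1, V=2, X=1, Z=2, U=1, W=1) weight 1/336
  (Y=1, V=3, X=0, Z=2, U=0, W=1) weight 1/168
  (Y=1, V=3, X=0, Z=2, U=1, W=1) weight 1/224
  (Y=1, V=3, X=1, Z=2, U=0, W=1) weight 1/168
  (Y=1, V=3, X=1, Z=2, U=1, W=1) weight 1/224
  (Y=2, V=2, X=0, Z=1, U=0, W=0) weight 1/168
  … 7 more
Group by Z:
  weight(Z=1) = 1/32
  weight(Z=2) = 1/24
Total weight = 1/32 + 1/24 = 7/96
P(Z=1 | obs) = 1/32 / 7/96 = 3/7
P(Z=2 | obs) = 1/24 / 7/96 = 4/7

P(Z=1) = 3/7, P(Z=2) = 4/7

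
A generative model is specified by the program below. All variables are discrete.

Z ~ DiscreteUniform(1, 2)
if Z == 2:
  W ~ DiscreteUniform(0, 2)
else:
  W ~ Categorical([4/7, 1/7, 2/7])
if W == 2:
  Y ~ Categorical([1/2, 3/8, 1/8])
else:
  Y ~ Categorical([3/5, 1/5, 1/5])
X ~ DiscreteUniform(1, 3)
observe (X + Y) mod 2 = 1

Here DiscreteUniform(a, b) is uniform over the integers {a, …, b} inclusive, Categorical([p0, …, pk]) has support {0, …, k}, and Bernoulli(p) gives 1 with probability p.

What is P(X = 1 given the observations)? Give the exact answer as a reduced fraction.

P(X = 1 | obs) = 179/419

Enumerate traces; 30 have nonzero weight after conditioning:
  (Z=1, W=0, Y=0, X=1) weight 2/35
  (Z=1, W=0, Y=0, X=3) weight 2/35
  (Z=1, W=0, Y=1, X=2) weight 2/105
  (Z=1, W=0, Y=2, X=1) weight 2/105
  (Z=1, W=0, Y=2, X=3) weight 2/105
  (Z=1, W=1, Y=0, X=1) weight 1/70
  (Z=1, W=1, Y=0, X=3) weight 1/70
  (Z=1, W=1, Y=1, X=2) weight 1/210
  … 22 more
Group by X:
  weight(X=1) = 179/720
  weight(X=2) = 61/720
  weight(X=3) = 179/720
Total weight = 179/720 + 61/720 + 179/720 = 419/720
P(X=1 | obs) = 179/720 / 419/720 = 179/419
P(X=2 | obs) = 61/720 / 419/720 = 61/419
P(X=3 | obs) = 179/720 / 419/720 = 179/419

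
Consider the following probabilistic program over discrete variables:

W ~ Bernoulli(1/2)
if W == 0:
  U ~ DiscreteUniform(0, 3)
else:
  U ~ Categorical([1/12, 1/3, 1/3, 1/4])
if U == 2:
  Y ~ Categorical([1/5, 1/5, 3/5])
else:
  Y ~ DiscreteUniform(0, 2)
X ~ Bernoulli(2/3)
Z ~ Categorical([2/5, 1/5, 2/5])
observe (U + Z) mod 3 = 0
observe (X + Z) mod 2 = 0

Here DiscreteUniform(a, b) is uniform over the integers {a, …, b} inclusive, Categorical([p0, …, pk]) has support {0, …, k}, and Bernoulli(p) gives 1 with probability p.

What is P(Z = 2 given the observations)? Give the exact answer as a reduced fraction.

Enumerate traces; 24 have nonzero weight after conditioning:
  (W=0, U=0, Y=0, X=0, Z=0) weight 1/180
  (W=0, U=0, Y=1, X=0, Z=0) weight 1/180
  (W=0, U=0, Y=2, X=0, Z=0) weight 1/180
  (W=0, U=1, Y=0, X=0, Z=2) weight 1/180
  (W=0, U=1, Y=1, X=0, Z=2) weight 1/180
  (W=0, U=1, Y=2, X=0, Z=2) weight 1/180
  (W=0, U=2, Y=0, X=1, Z=1) weight 1/300
  (W=0, U=2, Y=1, X=1, Z=1) weight 1/300
  … 16 more
Group by Z:
  weight(Z=0) = 1/18
  weight(Z=1) = 7/180
  weight(Z=2) = 7/180
Total weight = 1/18 + 7/180 + 7/180 = 2/15
P(Z=0 | obs) = 1/18 / 2/15 = 5/12
P(Z=1 | obs) = 7/180 / 2/15 = 7/24
P(Z=2 | obs) = 7/180 / 2/15 = 7/24

P(Z = 2 | obs) = 7/24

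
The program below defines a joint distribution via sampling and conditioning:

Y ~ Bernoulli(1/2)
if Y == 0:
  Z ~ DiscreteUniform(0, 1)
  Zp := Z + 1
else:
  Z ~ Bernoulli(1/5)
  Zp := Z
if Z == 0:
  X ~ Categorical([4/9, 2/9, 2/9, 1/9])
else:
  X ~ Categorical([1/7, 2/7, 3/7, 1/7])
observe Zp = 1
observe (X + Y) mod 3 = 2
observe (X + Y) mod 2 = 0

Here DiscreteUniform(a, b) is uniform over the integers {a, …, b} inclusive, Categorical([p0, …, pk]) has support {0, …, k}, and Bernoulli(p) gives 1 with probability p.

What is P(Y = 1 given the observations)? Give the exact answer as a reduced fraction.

Enumerate traces; 2 have nonzero weight after conditioning:
  (Y=0, Z=0, X=2) weight 1/18
  (Y=1, Z=1, X=1) weight 1/35
Group by Y:
  weight(Y=0) = 1/18
  weight(Y=1) = 1/35
Total weight = 1/18 + 1/35 = 53/630
P(Y=0 | obs) = 1/18 / 53/630 = 35/53
P(Y=1 | obs) = 1/35 / 53/630 = 18/53

P(Y = 1 | obs) = 18/53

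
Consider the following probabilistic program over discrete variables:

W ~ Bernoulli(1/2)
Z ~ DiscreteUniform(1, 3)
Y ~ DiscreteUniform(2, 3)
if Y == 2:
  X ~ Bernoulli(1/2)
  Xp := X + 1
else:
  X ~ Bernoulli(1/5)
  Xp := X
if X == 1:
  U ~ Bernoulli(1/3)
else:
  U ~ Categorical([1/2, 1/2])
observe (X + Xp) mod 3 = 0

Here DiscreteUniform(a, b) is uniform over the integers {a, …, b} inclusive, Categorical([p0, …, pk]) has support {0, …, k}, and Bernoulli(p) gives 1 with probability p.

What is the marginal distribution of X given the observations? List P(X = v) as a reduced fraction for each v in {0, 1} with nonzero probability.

P(X=0) = 8/13, P(X=1) = 5/13

Enumerate traces; 24 have nonzero weight after conditioning:
  (W=0, Z=1, Y=2, X=1, U=0) weight 1/36
  (W=0, Z=1, Y=2, X=1, U=1) weight 1/72
  (W=0, Z=1, Y=3, X=0, U=0) weight 1/30
  (W=0, Z=1, Y=3, X=0, U=1) weight 1/30
  (W=0, Z=2, Y=2, X=1, U=0) weight 1/36
  (W=0, Z=2, Y=2, X=1, U=1) weight 1/72
  (W=0, Z=2, Y=3, X=0, U=0) weight 1/30
  (W=0, Z=2, Y=3, X=0, U=1) weight 1/30
  … 16 more
Group by X:
  weight(X=0) = 2/5
  weight(X=1) = 1/4
Total weight = 2/5 + 1/4 = 13/20
P(X=0 | obs) = 2/5 / 13/20 = 8/13
P(X=1 | obs) = 1/4 / 13/20 = 5/13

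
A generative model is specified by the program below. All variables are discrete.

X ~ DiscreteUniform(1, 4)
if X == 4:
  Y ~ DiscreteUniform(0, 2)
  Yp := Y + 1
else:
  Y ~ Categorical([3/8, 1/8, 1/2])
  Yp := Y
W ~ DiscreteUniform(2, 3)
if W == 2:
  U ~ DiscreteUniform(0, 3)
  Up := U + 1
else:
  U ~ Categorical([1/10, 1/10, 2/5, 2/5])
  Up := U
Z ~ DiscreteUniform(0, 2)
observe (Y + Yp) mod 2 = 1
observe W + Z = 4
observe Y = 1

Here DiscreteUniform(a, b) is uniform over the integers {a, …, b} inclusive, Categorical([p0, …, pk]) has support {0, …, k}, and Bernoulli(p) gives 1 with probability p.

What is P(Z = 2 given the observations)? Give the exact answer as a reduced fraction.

Enumerate traces; 8 have nonzero weight after conditioning:
  (X=4, Y=1, W=2, U=0, Z=2) weight 1/288
  (X=4, Y=1, W=2, U=1, Z=2) weight 1/288
  (X=4, Y=1, W=2, U=2, Z=2) weight 1/288
  (X=4, Y=1, W=2, U=3, Z=2) weight 1/288
  (X=4, Y=1, W=3, U=0, Z=1) weight 1/720
  (X=4, Y=1, W=3, U=1, Z=1) weight 1/720
  (X=4, Y=1, W=3, U=2, Z=1) weight 1/180
  (X=4, Y=1, W=3, U=3, Z=1) weight 1/180
Group by Z:
  weight(Z=1) = 1/72
  weight(Z=2) = 1/72
Total weight = 1/72 + 1/72 = 1/36
P(Z=1 | obs) = 1/72 / 1/36 = 1/2
P(Z=2 | obs) = 1/72 / 1/36 = 1/2

P(Z = 2 | obs) = 1/2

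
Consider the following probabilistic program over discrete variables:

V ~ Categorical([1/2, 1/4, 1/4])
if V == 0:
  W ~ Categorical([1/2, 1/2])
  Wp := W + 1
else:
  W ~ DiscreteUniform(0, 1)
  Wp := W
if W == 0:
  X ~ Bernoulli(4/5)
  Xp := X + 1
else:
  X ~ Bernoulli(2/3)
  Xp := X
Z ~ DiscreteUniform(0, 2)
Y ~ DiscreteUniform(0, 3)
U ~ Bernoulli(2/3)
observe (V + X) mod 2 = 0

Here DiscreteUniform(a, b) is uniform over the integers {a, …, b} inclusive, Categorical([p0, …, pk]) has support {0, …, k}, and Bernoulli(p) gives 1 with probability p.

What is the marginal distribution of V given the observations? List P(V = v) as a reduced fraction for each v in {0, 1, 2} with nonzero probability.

P(V=0) = 8/23, P(V=1) = 11/23, P(V=2) = 4/23

Enumerate traces; 144 have nonzero weight after conditioning:
  (V=0, W=0, X=0, Z=0, Y=0, U=0) weight 1/720
  (V=0, W=0, X=0, Z=0, Y=0, U=1) weight 1/360
  (V=0, W=0, X=0, Z=0, Y=1, U=0) weight 1/720
  (V=0, W=0, X=0, Z=0, Y=1, U=1) weight 1/360
  (V=0, W=0, X=0, Z=0, Y=2, U=0) weight 1/720
  (V=0, W=0, X=0, Z=0, Y=2, U=1) weight 1/360
  (V=0, W=0, X=0, Z=0, Y=3, U=0) weight 1/720
  (V=0, W=0, X=0, Z=0, Y=3, U=1) weight 1/360
  (V=1, W=0, X=1, Z=0, Y=0, U=0) weight 1/360
  (V=2, W=0, X=0, Z=0, Y=0, U=0) weight 1/1440
  … 134 more
Group by V:
  weight(V=0) = 2/15
  weight(V=1) = 11/60
  weight(V=2) = 1/15
Total weight = 2/15 + 11/60 + 1/15 = 23/60
P(V=0 | obs) = 2/15 / 23/60 = 8/23
P(V=1 | obs) = 11/60 / 23/60 = 11/23
P(V=2 | obs) = 1/15 / 23/60 = 4/23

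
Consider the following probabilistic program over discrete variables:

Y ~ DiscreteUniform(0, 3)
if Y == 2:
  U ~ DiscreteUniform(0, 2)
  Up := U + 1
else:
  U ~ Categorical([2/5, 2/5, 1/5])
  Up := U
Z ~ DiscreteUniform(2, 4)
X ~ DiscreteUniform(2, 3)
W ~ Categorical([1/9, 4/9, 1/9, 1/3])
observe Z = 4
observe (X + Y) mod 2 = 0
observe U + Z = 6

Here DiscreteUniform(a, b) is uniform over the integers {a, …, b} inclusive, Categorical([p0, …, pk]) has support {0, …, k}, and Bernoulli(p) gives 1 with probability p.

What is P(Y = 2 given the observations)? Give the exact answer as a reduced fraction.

P(Y = 2 | obs) = 5/14

Enumerate traces; 16 have nonzero weight after conditioning:
  (Y=0, U=2, Z=4, X=2, W=0) weight 1/1080
  (Y=0, U=2, Z=4, X=2, W=1) weight 1/270
  (Y=0, U=2, Z=4, X=2, W=2) weight 1/1080
  (Y=0, U=2, Z=4, X=2, W=3) weight 1/360
  (Y=1, U=2, Z=4, X=3, W=0) weight 1/1080
  (Y=1, U=2, Z=4, X=3, W=1) weight 1/270
  (Y=1, U=2, Z=4, X=3, W=2) weight 1/1080
  (Y=1, U=2, Z=4, X=3, W=3) weight 1/360
  (Y=2, U=2, Z=4, X=2, W=0) weight 1/648
  (Y=3, U=2, Z=4, X=3, W=0) weight 1/1080
  … 6 more
Group by Y:
  weight(Y=0) = 1/120
  weight(Y=1) = 1/120
  weight(Y=2) = 1/72
  weight(Y=3) = 1/120
Total weight = 1/120 + 1/120 + 1/72 + 1/120 = 7/180
P(Y=0 | obs) = 1/120 / 7/180 = 3/14
P(Y=1 | obs) = 1/120 / 7/180 = 3/14
P(Y=2 | obs) = 1/72 / 7/180 = 5/14
P(Y=3 | obs) = 1/120 / 7/180 = 3/14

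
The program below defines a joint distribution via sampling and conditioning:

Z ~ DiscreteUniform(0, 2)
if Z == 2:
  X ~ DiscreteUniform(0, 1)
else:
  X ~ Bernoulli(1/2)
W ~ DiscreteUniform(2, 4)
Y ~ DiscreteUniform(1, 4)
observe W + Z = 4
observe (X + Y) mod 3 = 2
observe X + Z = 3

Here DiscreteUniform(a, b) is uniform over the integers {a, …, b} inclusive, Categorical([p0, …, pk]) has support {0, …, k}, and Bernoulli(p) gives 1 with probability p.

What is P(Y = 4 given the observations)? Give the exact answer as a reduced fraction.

P(Y = 4 | obs) = 1/2

Enumerate traces; 2 have nonzero weight after conditioning:
  (Z=2, X=1, W=2, Y=1) weight 1/72
  (Z=2, X=1, W=2, Y=4) weight 1/72
Group by Y:
  weight(Y=1) = 1/72
  weight(Y=4) = 1/72
Total weight = 1/72 + 1/72 = 1/36
P(Y=1 | obs) = 1/72 / 1/36 = 1/2
P(Y=4 | obs) = 1/72 / 1/36 = 1/2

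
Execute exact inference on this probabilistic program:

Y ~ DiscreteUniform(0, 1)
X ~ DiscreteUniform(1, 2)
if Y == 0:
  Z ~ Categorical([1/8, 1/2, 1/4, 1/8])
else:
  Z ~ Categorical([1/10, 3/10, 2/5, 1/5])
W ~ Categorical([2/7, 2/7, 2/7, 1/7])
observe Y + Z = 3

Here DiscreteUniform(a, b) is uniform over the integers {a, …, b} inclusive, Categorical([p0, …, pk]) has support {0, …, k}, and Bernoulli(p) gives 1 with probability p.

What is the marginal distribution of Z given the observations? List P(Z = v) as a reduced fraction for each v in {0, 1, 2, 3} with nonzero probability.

P(Z=2) = 16/21, P(Z=3) = 5/21

Enumerate traces; 16 have nonzero weight after conditioning:
  (Y=0, X=1, Z=3, W=0) weight 1/112
  (Y=0, X=1, Z=3, W=1) weight 1/112
  (Y=0, X=1, Z=3, W=2) weight 1/112
  (Y=0, X=1, Z=3, W=3) weight 1/224
  (Y=0, X=2, Z=3, W=0) weight 1/112
  (Y=0, X=2, Z=3, W=1) weight 1/112
  (Y=0, X=2, Z=3, W=2) weight 1/112
  (Y=0, X=2, Z=3, W=3) weight 1/224
  (Y=1, X=1, Z=2, W=0) weight 1/35
  … 7 more
Group by Z:
  weight(Z=2) = 1/5
  weight(Z=3) = 1/16
Total weight = 1/5 + 1/16 = 21/80
P(Z=2 | obs) = 1/5 / 21/80 = 16/21
P(Z=3 | obs) = 1/16 / 21/80 = 5/21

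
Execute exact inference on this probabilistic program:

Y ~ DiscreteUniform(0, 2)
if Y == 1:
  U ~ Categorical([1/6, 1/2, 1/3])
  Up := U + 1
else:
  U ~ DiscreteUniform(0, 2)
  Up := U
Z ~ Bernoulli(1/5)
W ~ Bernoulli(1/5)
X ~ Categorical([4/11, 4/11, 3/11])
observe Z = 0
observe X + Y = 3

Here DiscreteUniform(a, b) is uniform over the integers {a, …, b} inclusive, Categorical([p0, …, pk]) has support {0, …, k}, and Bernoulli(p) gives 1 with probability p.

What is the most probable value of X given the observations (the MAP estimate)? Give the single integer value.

argmax_v P(X = v | obs) = 1

Enumerate traces; 12 have nonzero weight after conditioning:
  (Y=1, U=0, Z=0, W=0, X=2) weight 8/825
  (Y=1, U=0, Z=0, W=1, X=2) weight 2/825
  (Y=1, U=1, Z=0, W=0, X=2) weight 8/275
  (Y=1, U=1, Z=0, W=1, X=2) weight 2/275
  (Y=1, U=2, Z=0, W=0, X=2) weight 16/825
  (Y=1, U=2, Z=0, W=1, X=2) weight 4/825
  (Y=2, U=0, Z=0, W=0, X=1) weight 64/2475
  (Y=2, U=0, Z=0, W=1, X=1) weight 16/2475
  … 4 more
Group by X:
  weight(X=1) = 16/165
  weight(X=2) = 4/55
Total weight = 16/165 + 4/55 = 28/165
P(X=1 | obs) = 16/165 / 28/165 = 4/7
P(X=2 | obs) = 4/55 / 28/165 = 3/7
argmax = 1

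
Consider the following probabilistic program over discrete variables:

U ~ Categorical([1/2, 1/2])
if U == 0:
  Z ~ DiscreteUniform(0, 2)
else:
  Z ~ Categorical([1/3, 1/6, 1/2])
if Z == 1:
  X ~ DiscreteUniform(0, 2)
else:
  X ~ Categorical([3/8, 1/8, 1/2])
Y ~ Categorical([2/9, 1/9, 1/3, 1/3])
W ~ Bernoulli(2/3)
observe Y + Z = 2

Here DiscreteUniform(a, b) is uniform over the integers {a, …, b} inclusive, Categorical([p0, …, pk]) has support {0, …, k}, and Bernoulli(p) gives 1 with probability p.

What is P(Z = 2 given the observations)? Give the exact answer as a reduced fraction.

P(Z = 2 | obs) = 2/5

Enumerate traces; 36 have nonzero weight after conditioning:
  (U=0, Z=0, X=0, Y=2, W=0) weight 1/144
  (U=0, Z=0, X=0, Y=2, W=1) weight 1/72
  (U=0, Z=0, X=1, Y=2, W=0) weight 1/432
  (U=0, Z=0, X=1, Y=2, W=1) weight 1/216
  (U=0, Z=0, X=2, Y=2, W=0) weight 1/108
  (U=0, Z=0, X=2, Y=2, W=1) weight 1/54
  (U=0, Z=1, X=0, Y=1, W=0) weight 1/486
  (U=0, Z=1, X=0, Y=1, W=1) weight 1/243
  (U=0, Z=2, X=0, Y=0, W=0) weight 1/216
  … 27 more
Group by Z:
  weight(Z=0) = 1/9
  weight(Z=1) = 1/36
  weight(Z=2) = 5/54
Total weight = 1/9 + 1/36 + 5/54 = 25/108
P(Z=0 | obs) = 1/9 / 25/108 = 12/25
P(Z=1 | obs) = 1/36 / 25/108 = 3/25
P(Z=2 | obs) = 5/54 / 25/108 = 2/5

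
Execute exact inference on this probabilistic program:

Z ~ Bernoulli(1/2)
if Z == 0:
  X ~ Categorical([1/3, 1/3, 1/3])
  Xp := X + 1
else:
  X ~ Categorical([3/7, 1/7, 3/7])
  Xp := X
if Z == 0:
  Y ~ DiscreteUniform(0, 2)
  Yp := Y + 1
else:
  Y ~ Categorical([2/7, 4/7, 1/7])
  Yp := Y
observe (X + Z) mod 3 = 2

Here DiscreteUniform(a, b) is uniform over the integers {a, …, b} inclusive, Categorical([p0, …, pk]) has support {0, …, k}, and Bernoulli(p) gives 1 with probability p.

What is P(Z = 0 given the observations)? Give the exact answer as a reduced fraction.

P(Z = 0 | obs) = 7/10

Enumerate traces; 6 have nonzero weight after conditioning:
  (Z=0, X=2, Y=0) weight 1/18
  (Z=0, X=2, Y=1) weight 1/18
  (Z=0, X=2, Y=2) weight 1/18
  (Z=1, X=1, Y=0) weight 1/49
  (Z=1, X=1, Y=1) weight 2/49
  (Z=1, X=1, Y=2) weight 1/98
Group by Z:
  weight(Z=0) = 1/6
  weight(Z=1) = 1/14
Total weight = 1/6 + 1/14 = 5/21
P(Z=0 | obs) = 1/6 / 5/21 = 7/10
P(Z=1 | obs) = 1/14 / 5/21 = 3/10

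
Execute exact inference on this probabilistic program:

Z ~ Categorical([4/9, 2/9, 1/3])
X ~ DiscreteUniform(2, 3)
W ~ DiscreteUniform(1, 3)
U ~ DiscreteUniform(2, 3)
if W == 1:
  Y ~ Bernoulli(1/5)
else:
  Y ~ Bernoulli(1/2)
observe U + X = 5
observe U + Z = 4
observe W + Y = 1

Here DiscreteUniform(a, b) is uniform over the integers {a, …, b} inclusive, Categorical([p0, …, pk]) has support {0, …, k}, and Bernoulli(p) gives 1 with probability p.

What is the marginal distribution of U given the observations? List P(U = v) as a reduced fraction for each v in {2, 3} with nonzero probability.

Enumerate traces; 2 have nonzero weight after conditioning:
  (Z=1, X=2, W=1, U=3, Y=0) weight 2/135
  (Z=2, X=3, W=1, U=2, Y=0) weight 1/45
Group by U:
  weight(U=2) = 1/45
  weight(U=3) = 2/135
Total weight = 1/45 + 2/135 = 1/27
P(U=2 | obs) = 1/45 / 1/27 = 3/5
P(U=3 | obs) = 2/135 / 1/27 = 2/5

P(U=2) = 3/5, P(U=3) = 2/5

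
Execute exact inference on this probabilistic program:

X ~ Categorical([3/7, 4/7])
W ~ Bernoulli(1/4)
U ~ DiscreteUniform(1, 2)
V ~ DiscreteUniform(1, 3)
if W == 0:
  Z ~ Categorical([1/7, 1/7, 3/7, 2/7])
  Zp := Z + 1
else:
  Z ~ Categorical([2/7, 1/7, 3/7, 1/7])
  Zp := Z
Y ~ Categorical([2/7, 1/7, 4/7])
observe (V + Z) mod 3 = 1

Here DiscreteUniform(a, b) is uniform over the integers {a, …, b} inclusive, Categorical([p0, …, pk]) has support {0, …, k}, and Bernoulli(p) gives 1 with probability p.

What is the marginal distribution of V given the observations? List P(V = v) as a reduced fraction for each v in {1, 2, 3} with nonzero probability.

Enumerate traces; 96 have nonzero weight after conditioning:
  (X=0, W=0, U=1, V=1, Z=0, Y=0) weight 3/1372
  (X=0, W=0, U=1, V=1, Z=0, Y=1) weight 3/2744
  (X=0, W=0, U=1, V=1, Z=0, Y=2) weight 3/686
  (X=0, W=0, U=1, V=1, Z=3, Y=0) weight 3/686
  (X=0, W=0, U=1, V=1, Z=3, Y=1) weight 3/1372
  (X=0, W=0, U=1, V=1, Z=3, Y=2) weight 3/343
  (X=0, W=0, U=1, V=2, Z=2, Y=0) weight 9/1372
  (X=0, W=0, U=1, V=2, Z=2, Y=1) weight 9/2744
  (X=0, W=0, U=1, V=3, Z=1, Y=0) weight 3/1372
  … 87 more
Group by V:
  weight(V=1) = 1/7
  weight(V=2) = 1/7
  weight(V=3) = 1/21
Total weight = 1/7 + 1/7 + 1/21 = 1/3
P(V=1 | obs) = 1/7 / 1/3 = 3/7
P(V=2 | obs) = 1/7 / 1/3 = 3/7
P(V=3 | obs) = 1/21 / 1/3 = 1/7

P(V=1) = 3/7, P(V=2) = 3/7, P(V=3) = 1/7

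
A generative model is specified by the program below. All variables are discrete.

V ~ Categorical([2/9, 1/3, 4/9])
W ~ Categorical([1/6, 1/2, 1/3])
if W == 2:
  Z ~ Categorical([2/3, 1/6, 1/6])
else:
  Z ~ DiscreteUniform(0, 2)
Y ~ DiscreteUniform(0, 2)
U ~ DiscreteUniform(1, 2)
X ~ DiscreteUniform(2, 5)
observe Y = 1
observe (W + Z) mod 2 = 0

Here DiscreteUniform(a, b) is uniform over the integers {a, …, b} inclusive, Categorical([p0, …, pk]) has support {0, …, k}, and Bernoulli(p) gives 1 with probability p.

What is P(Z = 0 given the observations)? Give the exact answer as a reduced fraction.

P(Z = 0 | obs) = 1/2

Enumerate traces; 120 have nonzero weight after conditioning:
  (V=0, W=0, Z=0, Y=1, U=1, X=2) weight 1/1944
  (V=0, W=0, Z=0, Y=1, U=1, X=3) weight 1/1944
  (V=0, W=0, Z=0, Y=1, U=1, X=4) weight 1/1944
  (V=0, W=0, Z=0, Y=1, U=1, X=5) weight 1/1944
  (V=0, W=0, Z=0, Y=1, U=2, X=2) weight 1/1944
  (V=0, W=0, Z=0, Y=1, U=2, X=3) weight 1/1944
  (V=0, W=0, Z=0, Y=1, U=2, X=4) weight 1/1944
  (V=0, W=0, Z=0, Y=1, U=2, X=5) weight 1/1944
  (V=0, W=0, Z=2, Y=1, U=1, X=2) weight 1/1944
  (V=0, W=1, Z=1, Y=1, U=1, X=2) weight 1/648
  … 110 more
Group by Z:
  weight(Z=0) = 5/54
  weight(Z=1) = 1/18
  weight(Z=2) = 1/27
Total weight = 5/54 + 1/18 + 1/27 = 5/27
P(Z=0 | obs) = 5/54 / 5/27 = 1/2
P(Z=1 | obs) = 1/18 / 5/27 = 3/10
P(Z=2 | obs) = 1/27 / 5/27 = 1/5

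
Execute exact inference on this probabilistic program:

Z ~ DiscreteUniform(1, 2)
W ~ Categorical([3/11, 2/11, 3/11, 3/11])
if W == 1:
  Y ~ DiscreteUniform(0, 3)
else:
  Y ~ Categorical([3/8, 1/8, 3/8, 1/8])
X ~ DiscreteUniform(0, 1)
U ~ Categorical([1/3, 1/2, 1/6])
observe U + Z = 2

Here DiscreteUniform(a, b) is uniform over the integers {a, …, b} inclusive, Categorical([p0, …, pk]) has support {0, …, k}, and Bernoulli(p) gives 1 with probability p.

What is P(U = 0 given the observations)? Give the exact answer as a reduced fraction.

P(U = 0 | obs) = 2/5

Enumerate traces; 64 have nonzero weight after conditioning:
  (Z=1, W=0, Y=0, X=0, U=1) weight 9/704
  (Z=1, W=0, Y=0, X=1, U=1) weight 9/704
  (Z=1, W=0, Y=1, X=0, U=1) weight 3/704
  (Z=1, W=0, Y=1, X=1, U=1) weight 3/704
  (Z=1, W=0, Y=2, X=0, U=1) weight 9/704
  (Z=1, W=0, Y=2, X=1, U=1) weight 9/704
  (Z=1, W=0, Y=3, X=0, U=1) weight 3/704
  (Z=1, W=0, Y=3, X=1, U=1) weight 3/704
  (Z=2, W=0, Y=0, X=0, U=0) weight 3/352
  … 55 more
Group by U:
  weight(U=0) = 1/6
  weight(U=1) = 1/4
Total weight = 1/6 + 1/4 = 5/12
P(U=0 | obs) = 1/6 / 5/12 = 2/5
P(U=1 | obs) = 1/4 / 5/12 = 3/5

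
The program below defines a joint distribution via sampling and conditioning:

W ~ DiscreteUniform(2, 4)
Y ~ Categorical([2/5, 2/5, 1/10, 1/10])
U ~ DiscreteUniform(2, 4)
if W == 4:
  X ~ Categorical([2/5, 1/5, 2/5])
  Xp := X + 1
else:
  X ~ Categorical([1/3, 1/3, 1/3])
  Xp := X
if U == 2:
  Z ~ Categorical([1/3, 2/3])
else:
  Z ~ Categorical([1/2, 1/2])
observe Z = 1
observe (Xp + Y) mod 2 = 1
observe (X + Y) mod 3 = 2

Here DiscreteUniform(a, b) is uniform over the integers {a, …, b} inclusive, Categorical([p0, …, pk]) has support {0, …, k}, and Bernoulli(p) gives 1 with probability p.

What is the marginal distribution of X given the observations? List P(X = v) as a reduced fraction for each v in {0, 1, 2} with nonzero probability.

Enumerate traces; 15 have nonzero weight after conditioning:
  (W=2, Y=3, U=2, X=2, Z=1) weight 1/405
  (W=2, Y=3, U=3, X=2, Z=1) weight 1/540
  (W=2, Y=3, U=4, X=2, Z=1) weight 1/540
  (W=3, Y=3, U=2, X=2, Z=1) weight 1/405
  (W=3, Y=3, U=3, X=2, Z=1) weight 1/540
  (W=3, Y=3, U=4, X=2, Z=1) weight 1/540
  (W=4, Y=0, U=2, X=2, Z=1) weight 8/675
  (W=4, Y=0, U=3, X=2, Z=1) weight 2/225
  (W=4, Y=1, U=2, X=1, Z=1) weight 4/675
  (W=4, Y=2, U=2, X=0, Z=1) weight 2/675
  … 5 more
Group by X:
  weight(X=0) = 1/135
  weight(X=1) = 2/135
  weight(X=2) = 17/405
Total weight = 1/135 + 2/135 + 17/405 = 26/405
P(X=0 | obs) = 1/135 / 26/405 = 3/26
P(X=1 | obs) = 2/135 / 26/405 = 3/13
P(X=2 | obs) = 17/405 / 26/405 = 17/26

P(X=0) = 3/26, P(X=1) = 3/13, P(X=2) = 17/26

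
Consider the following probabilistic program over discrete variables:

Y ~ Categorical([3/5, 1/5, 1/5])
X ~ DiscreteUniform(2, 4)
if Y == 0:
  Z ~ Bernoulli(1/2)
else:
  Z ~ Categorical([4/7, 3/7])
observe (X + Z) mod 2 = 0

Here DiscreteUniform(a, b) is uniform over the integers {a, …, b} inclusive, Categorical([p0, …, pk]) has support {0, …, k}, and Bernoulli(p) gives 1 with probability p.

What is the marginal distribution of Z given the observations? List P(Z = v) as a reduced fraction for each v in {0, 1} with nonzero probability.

Enumerate traces; 9 have nonzero weight after conditioning:
  (Y=0, X=2, Z=0) weight 1/10
  (Y=0, X=3, Z=1) weight 1/10
  (Y=0, X=4, Z=0) weight 1/10
  (Y=1, X=2, Z=0) weight 4/105
  (Y=1, X=3, Z=1) weight 1/35
  (Y=1, X=4, Z=0) weight 4/105
  (Y=2, X=2, Z=0) weight 4/105
  (Y=2, X=3, Z=1) weight 1/35
  … 1 more
Group by Z:
  weight(Z=0) = 37/105
  weight(Z=1) = 11/70
Total weight = 37/105 + 11/70 = 107/210
P(Z=0 | obs) = 37/105 / 107/210 = 74/107
P(Z=1 | obs) = 11/70 / 107/210 = 33/107

P(Z=0) = 74/107, P(Z=1) = 33/107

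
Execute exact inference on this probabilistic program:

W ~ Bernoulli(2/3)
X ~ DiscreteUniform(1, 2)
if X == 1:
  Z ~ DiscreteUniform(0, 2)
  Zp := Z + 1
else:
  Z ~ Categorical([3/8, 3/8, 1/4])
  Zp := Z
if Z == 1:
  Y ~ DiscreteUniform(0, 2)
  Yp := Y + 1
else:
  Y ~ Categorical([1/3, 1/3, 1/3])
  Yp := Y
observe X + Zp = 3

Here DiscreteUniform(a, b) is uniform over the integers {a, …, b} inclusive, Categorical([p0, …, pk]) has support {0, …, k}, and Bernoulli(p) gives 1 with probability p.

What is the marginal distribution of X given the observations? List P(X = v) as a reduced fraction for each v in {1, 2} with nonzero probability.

P(X=1) = 8/17, P(X=2) = 9/17

Enumerate traces; 12 have nonzero weight after conditioning:
  (W=0, X=1, Z=1, Y=0) weight 1/54
  (W=0, X=1, Z=1, Y=1) weight 1/54
  (W=0, X=1, Z=1, Y=2) weight 1/54
  (W=0, X=2, Z=1, Y=0) weight 1/48
  (W=0, X=2, Z=1, Y=1) weight 1/48
  (W=0, X=2, Z=1, Y=2) weight 1/48
  (W=1, X=1, Z=1, Y=0) weight 1/27
  (W=1, X=1, Z=1, Y=1) weight 1/27
  … 4 more
Group by X:
  weight(X=1) = 1/6
  weight(X=2) = 3/16
Total weight = 1/6 + 3/16 = 17/48
P(X=1 | obs) = 1/6 / 17/48 = 8/17
P(X=2 | obs) = 3/16 / 17/48 = 9/17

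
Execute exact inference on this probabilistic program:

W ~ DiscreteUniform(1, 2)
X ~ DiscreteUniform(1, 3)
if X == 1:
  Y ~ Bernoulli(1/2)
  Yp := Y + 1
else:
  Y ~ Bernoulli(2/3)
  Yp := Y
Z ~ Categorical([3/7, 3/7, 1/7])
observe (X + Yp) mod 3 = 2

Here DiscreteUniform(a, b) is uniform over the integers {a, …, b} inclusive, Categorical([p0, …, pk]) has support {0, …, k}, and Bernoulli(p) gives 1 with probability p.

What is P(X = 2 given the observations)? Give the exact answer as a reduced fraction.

P(X = 2 | obs) = 2/5

Enumerate traces; 12 have nonzero weight after conditioning:
  (W=1, X=1, Y=0, Z=0) weight 1/28
  (W=1, X=1, Y=0, Z=1) weight 1/28
  (W=1, X=1, Y=0, Z=2) weight 1/84
  (W=1, X=2, Y=0, Z=0) weight 1/42
  (W=1, X=2, Y=0, Z=1) weight 1/42
  (W=1, X=2, Y=0, Z=2) weight 1/126
  (W=2, X=1, Y=0, Z=0) weight 1/28
  (W=2, X=1, Y=0, Z=1) weight 1/28
  … 4 more
Group by X:
  weight(X=1) = 1/6
  weight(X=2) = 1/9
Total weight = 1/6 + 1/9 = 5/18
P(X=1 | obs) = 1/6 / 5/18 = 3/5
P(X=2 | obs) = 1/9 / 5/18 = 2/5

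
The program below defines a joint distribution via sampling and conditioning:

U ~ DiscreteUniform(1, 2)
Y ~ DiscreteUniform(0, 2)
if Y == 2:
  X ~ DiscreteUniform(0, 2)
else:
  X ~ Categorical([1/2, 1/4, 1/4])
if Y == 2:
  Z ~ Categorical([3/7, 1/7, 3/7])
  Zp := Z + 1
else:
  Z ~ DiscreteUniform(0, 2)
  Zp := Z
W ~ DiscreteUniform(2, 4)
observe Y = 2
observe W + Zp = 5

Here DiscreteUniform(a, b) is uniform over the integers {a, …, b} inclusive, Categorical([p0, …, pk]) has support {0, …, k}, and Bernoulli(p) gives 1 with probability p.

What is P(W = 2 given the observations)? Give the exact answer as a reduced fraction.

P(W = 2 | obs) = 3/7

Enumerate traces; 18 have nonzero weight after conditioning:
  (U=1, Y=2, X=0, Z=0, W=4) weight 1/126
  (U=1, Y=2, X=0, Z=1, W=3) weight 1/378
  (U=1, Y=2, X=0, Z=2, W=2) weight 1/126
  (U=1, Y=2, X=1, Z=0, W=4) weight 1/126
  (U=1, Y=2, X=1, Z=1, W=3) weight 1/378
  (U=1, Y=2, X=1, Z=2, W=2) weight 1/126
  (U=1, Y=2, X=2, Z=0, W=4) weight 1/126
  (U=1, Y=2, X=2, Z=1, W=3) weight 1/378
  … 10 more
Group by W:
  weight(W=2) = 1/21
  weight(W=3) = 1/63
  weight(W=4) = 1/21
Total weight = 1/21 + 1/63 + 1/21 = 1/9
P(W=2 | obs) = 1/21 / 1/9 = 3/7
P(W=3 | obs) = 1/63 / 1/9 = 1/7
P(W=4 | obs) = 1/21 / 1/9 = 3/7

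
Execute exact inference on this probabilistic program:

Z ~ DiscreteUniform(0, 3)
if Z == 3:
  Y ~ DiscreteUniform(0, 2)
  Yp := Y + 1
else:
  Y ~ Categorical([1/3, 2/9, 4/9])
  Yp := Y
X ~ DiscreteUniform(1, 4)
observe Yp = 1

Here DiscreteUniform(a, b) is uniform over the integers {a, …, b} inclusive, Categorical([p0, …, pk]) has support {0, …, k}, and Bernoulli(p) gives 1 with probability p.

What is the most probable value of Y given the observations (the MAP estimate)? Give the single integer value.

Enumerate traces; 16 have nonzero weight after conditioning:
  (Z=0, Y=1, X=1) weight 1/72
  (Z=0, Y=1, X=2) weight 1/72
  (Z=0, Y=1, X=3) weight 1/72
  (Z=0, Y=1, X=4) weight 1/72
  (Z=1, Y=1, X=1) weight 1/72
  (Z=1, Y=1, X=2) weight 1/72
  (Z=1, Y=1, X=3) weight 1/72
  (Z=1, Y=1, X=4) weight 1/72
  (Z=3, Y=0, X=1) weight 1/48
  … 7 more
Group by Y:
  weight(Y=0) = 1/12
  weight(Y=1) = 1/6
Total weight = 1/12 + 1/6 = 1/4
P(Y=0 | obs) = 1/12 / 1/4 = 1/3
P(Y=1 | obs) = 1/6 / 1/4 = 2/3
argmax = 1

argmax_v P(Y = v | obs) = 1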